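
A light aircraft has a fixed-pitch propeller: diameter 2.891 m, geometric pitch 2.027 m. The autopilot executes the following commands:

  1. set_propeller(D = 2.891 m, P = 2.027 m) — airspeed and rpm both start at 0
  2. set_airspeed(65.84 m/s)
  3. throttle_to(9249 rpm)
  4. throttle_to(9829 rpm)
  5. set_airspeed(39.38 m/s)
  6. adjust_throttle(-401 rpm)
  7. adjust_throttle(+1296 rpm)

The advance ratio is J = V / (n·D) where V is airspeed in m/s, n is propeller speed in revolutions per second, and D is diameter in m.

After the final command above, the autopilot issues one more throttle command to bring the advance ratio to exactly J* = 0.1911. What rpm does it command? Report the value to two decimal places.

set_propeller: D = 2.891 m, P = 2.027 m (p = P/D = 0.701141); state ← (V=0, rpm=0)
set_airspeed(65.84): V ← 65.84 m/s
throttle_to(9249): rpm ← 9249
throttle_to(9829): rpm ← 9829
set_airspeed(39.38): V ← 39.38 m/s
adjust_throttle(-401): rpm ← 9829 -401 = 9428
adjust_throttle(+1296): rpm ← 9428 +1296 = 10724
final state: V = 39.38 m/s, rpm = 10724 → n = rpm/60 = 178.733333 rev/s
target J* = 0.1911; solve J* = V/(n·D) for n: n = V/(J*·D) = 39.38/(0.1911 × 2.891) = 71.279876 rev/s
rpm = 60·n = 4276.792536

rpm = 4276.79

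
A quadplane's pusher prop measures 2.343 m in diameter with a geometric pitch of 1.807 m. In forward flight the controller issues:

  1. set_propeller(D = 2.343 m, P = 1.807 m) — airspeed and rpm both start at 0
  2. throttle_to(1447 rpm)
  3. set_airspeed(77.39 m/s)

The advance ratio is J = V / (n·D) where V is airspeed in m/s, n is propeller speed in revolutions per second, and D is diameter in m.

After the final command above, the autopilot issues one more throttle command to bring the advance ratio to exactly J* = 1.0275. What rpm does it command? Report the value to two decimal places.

set_propeller: D = 2.343 m, P = 1.807 m (p = P/D = 0.771233); state ← (V=0, rpm=0)
throttle_to(1447): rpm ← 1447
set_airspeed(77.39): V ← 77.39 m/s
final state: V = 77.39 m/s, rpm = 1447 → n = rpm/60 = 24.116667 rev/s
target J* = 1.0275; solve J* = V/(n·D) for n: n = V/(J*·D) = 77.39/(1.0275 × 2.343) = 32.146280 rev/s
rpm = 60·n = 1928.776819

rpm = 1928.78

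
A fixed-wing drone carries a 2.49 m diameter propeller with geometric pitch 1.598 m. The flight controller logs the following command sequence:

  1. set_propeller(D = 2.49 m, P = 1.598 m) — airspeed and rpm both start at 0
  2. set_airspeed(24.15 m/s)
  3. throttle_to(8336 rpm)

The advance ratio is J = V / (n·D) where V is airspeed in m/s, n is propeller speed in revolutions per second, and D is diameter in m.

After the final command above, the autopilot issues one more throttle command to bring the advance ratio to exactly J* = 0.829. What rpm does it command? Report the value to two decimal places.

set_propeller: D = 2.49 m, P = 1.598 m (p = P/D = 0.641767); state ← (V=0, rpm=0)
set_airspeed(24.15): V ← 24.15 m/s
throttle_to(8336): rpm ← 8336
final state: V = 24.15 m/s, rpm = 8336 → n = rpm/60 = 138.933333 rev/s
target J* = 0.829; solve J* = V/(n·D) for n: n = V/(J*·D) = 24.15/(0.829 × 2.49) = 11.699391 rev/s
rpm = 60·n = 701.963463

rpm = 701.96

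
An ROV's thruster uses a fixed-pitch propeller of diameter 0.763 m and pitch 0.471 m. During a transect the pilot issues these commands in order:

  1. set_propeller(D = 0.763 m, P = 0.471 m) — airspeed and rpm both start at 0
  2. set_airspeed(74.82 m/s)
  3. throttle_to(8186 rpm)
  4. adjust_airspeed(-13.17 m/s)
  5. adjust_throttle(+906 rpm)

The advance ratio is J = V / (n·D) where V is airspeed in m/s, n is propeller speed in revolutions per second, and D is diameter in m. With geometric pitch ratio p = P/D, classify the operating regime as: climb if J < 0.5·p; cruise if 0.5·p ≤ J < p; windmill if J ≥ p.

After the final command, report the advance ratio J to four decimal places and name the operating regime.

J = 0.5332, regime = cruise

set_propeller: D = 0.763 m, P = 0.471 m (p = P/D = 0.617300); state ← (V=0, rpm=0)
set_airspeed(74.82): V ← 74.82 m/s
throttle_to(8186): rpm ← 8186
adjust_airspeed(-13.17): V ← 74.82 -13.17 = 61.65 m/s
adjust_throttle(+906): rpm ← 8186 +906 = 9092
final state: V = 61.65 m/s, rpm = 9092 → n = rpm/60 = 151.533333 rev/s
J = V / (n·D) = 61.65 / (151.533333 × 0.763) = 0.533213
regime bands: climb J<0.3087 | cruise [0.3087, 0.6173) | windmill J≥0.6173
J = 0.5332 → cruise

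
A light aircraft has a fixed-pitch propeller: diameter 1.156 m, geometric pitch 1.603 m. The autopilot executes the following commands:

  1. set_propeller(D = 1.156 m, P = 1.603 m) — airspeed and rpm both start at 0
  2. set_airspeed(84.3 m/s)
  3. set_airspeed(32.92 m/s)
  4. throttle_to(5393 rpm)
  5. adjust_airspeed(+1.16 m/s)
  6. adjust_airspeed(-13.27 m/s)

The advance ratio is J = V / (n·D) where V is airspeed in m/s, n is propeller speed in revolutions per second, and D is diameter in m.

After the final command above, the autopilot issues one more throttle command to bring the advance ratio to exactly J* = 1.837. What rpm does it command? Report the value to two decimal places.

rpm = 587.97

set_propeller: D = 1.156 m, P = 1.603 m (p = P/D = 1.386678); state ← (V=0, rpm=0)
set_airspeed(84.3): V ← 84.3 m/s
set_airspeed(32.92): V ← 32.92 m/s
throttle_to(5393): rpm ← 5393
adjust_airspeed(+1.16): V ← 32.92 +1.16 = 34.08 m/s
adjust_airspeed(-13.27): V ← 34.08 -13.27 = 20.81 m/s
final state: V = 20.81 m/s, rpm = 5393 → n = rpm/60 = 89.883333 rev/s
target J* = 1.837; solve J* = V/(n·D) for n: n = V/(J*·D) = 20.81/(1.837 × 1.156) = 9.799526 rev/s
rpm = 60·n = 587.971587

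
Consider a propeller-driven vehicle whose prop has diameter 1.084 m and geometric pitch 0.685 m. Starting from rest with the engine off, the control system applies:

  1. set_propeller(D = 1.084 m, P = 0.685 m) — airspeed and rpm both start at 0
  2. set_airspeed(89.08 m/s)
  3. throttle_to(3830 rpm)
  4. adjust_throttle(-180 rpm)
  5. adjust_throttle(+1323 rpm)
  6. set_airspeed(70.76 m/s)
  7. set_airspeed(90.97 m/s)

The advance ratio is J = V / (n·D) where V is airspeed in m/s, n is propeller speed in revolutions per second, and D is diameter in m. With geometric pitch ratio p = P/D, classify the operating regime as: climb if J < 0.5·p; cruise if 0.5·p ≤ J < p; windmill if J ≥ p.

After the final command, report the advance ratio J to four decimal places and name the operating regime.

J = 1.0125, regime = windmill

set_propeller: D = 1.084 m, P = 0.685 m (p = P/D = 0.631919); state ← (V=0, rpm=0)
set_airspeed(89.08): V ← 89.08 m/s
throttle_to(3830): rpm ← 3830
adjust_throttle(-180): rpm ← 3830 -180 = 3650
adjust_throttle(+1323): rpm ← 3650 +1323 = 4973
set_airspeed(70.76): V ← 70.76 m/s
set_airspeed(90.97): V ← 90.97 m/s
final state: V = 90.97 m/s, rpm = 4973 → n = rpm/60 = 82.883333 rev/s
J = V / (n·D) = 90.97 / (82.883333 × 1.084) = 1.012516
regime bands: climb J<0.3160 | cruise [0.3160, 0.6319) | windmill J≥0.6319
J = 1.0125 → windmill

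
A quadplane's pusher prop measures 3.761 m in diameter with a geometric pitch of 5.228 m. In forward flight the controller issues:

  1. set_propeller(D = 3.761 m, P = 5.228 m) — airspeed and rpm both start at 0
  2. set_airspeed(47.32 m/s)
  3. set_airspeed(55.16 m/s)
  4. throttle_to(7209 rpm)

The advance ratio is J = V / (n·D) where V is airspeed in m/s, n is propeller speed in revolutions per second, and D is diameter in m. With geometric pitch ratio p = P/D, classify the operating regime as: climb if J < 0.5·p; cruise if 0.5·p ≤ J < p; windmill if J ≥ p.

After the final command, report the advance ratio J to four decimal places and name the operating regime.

J = 0.1221, regime = climb

set_propeller: D = 3.761 m, P = 5.228 m (p = P/D = 1.390056); state ← (V=0, rpm=0)
set_airspeed(47.32): V ← 47.32 m/s
set_airspeed(55.16): V ← 55.16 m/s
throttle_to(7209): rpm ← 7209
final state: V = 55.16 m/s, rpm = 7209 → n = rpm/60 = 120.150000 rev/s
J = V / (n·D) = 55.16 / (120.150000 × 3.761) = 0.122067
regime bands: climb J<0.6950 | cruise [0.6950, 1.3901) | windmill J≥1.3901
J = 0.1221 → climb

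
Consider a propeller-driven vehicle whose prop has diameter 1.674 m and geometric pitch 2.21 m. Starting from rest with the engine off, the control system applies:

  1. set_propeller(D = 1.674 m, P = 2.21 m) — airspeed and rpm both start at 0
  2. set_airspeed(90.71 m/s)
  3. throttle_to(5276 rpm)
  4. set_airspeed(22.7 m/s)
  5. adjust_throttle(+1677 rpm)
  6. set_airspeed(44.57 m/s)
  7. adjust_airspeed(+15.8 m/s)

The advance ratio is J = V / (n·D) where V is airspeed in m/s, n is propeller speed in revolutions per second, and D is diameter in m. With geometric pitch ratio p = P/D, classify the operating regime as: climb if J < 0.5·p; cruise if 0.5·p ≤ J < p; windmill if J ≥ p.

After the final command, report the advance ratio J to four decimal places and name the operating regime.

set_propeller: D = 1.674 m, P = 2.21 m (p = P/D = 1.320191); state ← (V=0, rpm=0)
set_airspeed(90.71): V ← 90.71 m/s
throttle_to(5276): rpm ← 5276
set_airspeed(22.7): V ← 22.7 m/s
adjust_throttle(+1677): rpm ← 5276 +1677 = 6953
set_airspeed(44.57): V ← 44.57 m/s
adjust_airspeed(+15.8): V ← 44.57 +15.8 = 60.37 m/s
final state: V = 60.37 m/s, rpm = 6953 → n = rpm/60 = 115.883333 rev/s
J = V / (n·D) = 60.37 / (115.883333 × 1.674) = 0.311204
regime bands: climb J<0.6601 | cruise [0.6601, 1.3202) | windmill J≥1.3202
J = 0.3112 → climb

J = 0.3112, regime = climb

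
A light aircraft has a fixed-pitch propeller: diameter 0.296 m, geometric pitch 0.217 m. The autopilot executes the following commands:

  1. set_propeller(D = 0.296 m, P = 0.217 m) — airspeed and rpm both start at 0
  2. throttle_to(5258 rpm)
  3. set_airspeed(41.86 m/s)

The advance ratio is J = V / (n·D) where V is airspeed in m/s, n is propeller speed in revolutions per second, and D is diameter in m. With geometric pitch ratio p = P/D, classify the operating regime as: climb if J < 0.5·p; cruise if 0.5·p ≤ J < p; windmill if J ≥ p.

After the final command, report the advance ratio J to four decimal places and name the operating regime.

J = 1.6138, regime = windmill

set_propeller: D = 0.296 m, P = 0.217 m (p = P/D = 0.733108); state ← (V=0, rpm=0)
throttle_to(5258): rpm ← 5258
set_airspeed(41.86): V ← 41.86 m/s
final state: V = 41.86 m/s, rpm = 5258 → n = rpm/60 = 87.633333 rev/s
J = V / (n·D) = 41.86 / (87.633333 × 0.296) = 1.613757
regime bands: climb J<0.3666 | cruise [0.3666, 0.7331) | windmill J≥0.7331
J = 1.6138 → windmill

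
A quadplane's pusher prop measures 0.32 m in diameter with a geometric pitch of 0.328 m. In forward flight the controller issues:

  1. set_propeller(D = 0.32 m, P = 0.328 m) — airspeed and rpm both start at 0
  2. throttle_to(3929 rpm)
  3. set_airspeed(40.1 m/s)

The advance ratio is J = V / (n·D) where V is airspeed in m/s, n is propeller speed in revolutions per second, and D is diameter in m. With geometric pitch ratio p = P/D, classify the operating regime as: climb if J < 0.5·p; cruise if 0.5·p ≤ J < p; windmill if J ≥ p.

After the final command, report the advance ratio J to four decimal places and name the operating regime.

set_propeller: D = 0.32 m, P = 0.328 m (p = P/D = 1.025000); state ← (V=0, rpm=0)
throttle_to(3929): rpm ← 3929
set_airspeed(40.1): V ← 40.1 m/s
final state: V = 40.1 m/s, rpm = 3929 → n = rpm/60 = 65.483333 rev/s
J = V / (n·D) = 40.1 / (65.483333 × 0.32) = 1.913655
regime bands: climb J<0.5125 | cruise [0.5125, 1.0250) | windmill J≥1.0250
J = 1.9137 → windmill

J = 1.9137, regime = windmill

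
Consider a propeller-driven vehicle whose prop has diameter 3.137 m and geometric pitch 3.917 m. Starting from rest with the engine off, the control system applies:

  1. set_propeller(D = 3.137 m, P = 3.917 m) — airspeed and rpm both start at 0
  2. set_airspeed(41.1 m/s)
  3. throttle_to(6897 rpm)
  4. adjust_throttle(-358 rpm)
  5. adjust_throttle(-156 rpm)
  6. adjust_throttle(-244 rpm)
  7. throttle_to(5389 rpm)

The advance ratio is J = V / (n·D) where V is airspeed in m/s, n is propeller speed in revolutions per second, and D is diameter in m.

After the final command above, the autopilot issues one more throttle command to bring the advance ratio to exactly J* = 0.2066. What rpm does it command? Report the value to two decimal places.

rpm = 3804.94

set_propeller: D = 3.137 m, P = 3.917 m (p = P/D = 1.248645); state ← (V=0, rpm=0)
set_airspeed(41.1): V ← 41.1 m/s
throttle_to(6897): rpm ← 6897
adjust_throttle(-358): rpm ← 6897 -358 = 6539
adjust_throttle(-156): rpm ← 6539 -156 = 6383
adjust_throttle(-244): rpm ← 6383 -244 = 6139
throttle_to(5389): rpm ← 5389
final state: V = 41.1 m/s, rpm = 5389 → n = rpm/60 = 89.816667 rev/s
target J* = 0.2066; solve J* = V/(n·D) for n: n = V/(J*·D) = 41.1/(0.2066 × 3.137) = 63.415729 rev/s
rpm = 60·n = 3804.943711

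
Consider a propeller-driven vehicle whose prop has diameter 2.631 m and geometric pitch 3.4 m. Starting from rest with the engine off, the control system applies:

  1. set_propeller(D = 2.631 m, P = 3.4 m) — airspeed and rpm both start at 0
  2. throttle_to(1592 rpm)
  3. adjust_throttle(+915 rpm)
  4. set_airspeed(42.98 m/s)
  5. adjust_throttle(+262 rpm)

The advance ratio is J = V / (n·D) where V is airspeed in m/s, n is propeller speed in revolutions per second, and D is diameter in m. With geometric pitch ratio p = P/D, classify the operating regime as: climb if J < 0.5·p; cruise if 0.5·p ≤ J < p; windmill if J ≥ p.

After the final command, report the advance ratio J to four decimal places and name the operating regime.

J = 0.3540, regime = climb

set_propeller: D = 2.631 m, P = 3.4 m (p = P/D = 1.292284); state ← (V=0, rpm=0)
throttle_to(1592): rpm ← 1592
adjust_throttle(+915): rpm ← 1592 +915 = 2507
set_airspeed(42.98): V ← 42.98 m/s
adjust_throttle(+262): rpm ← 2507 +262 = 2769
final state: V = 42.98 m/s, rpm = 2769 → n = rpm/60 = 46.150000 rev/s
J = V / (n·D) = 42.98 / (46.150000 × 2.631) = 0.353976
regime bands: climb J<0.6461 | cruise [0.6461, 1.2923) | windmill J≥1.2923
J = 0.3540 → climb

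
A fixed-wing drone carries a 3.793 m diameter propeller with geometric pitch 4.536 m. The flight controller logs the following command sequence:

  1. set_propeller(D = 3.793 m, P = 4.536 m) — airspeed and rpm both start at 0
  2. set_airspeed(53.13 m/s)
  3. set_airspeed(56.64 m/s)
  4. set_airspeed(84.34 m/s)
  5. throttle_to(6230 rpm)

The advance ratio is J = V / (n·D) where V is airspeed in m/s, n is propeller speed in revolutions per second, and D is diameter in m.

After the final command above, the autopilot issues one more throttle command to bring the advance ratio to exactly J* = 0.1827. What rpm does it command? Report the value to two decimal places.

set_propeller: D = 3.793 m, P = 4.536 m (p = P/D = 1.195887); state ← (V=0, rpm=0)
set_airspeed(53.13): V ← 53.13 m/s
set_airspeed(56.64): V ← 56.64 m/s
set_airspeed(84.34): V ← 84.34 m/s
throttle_to(6230): rpm ← 6230
final state: V = 84.34 m/s, rpm = 6230 → n = rpm/60 = 103.833333 rev/s
target J* = 0.1827; solve J* = V/(n·D) for n: n = V/(J*·D) = 84.34/(0.1827 × 3.793) = 121.706061 rev/s
rpm = 60·n = 7302.363658

rpm = 7302.36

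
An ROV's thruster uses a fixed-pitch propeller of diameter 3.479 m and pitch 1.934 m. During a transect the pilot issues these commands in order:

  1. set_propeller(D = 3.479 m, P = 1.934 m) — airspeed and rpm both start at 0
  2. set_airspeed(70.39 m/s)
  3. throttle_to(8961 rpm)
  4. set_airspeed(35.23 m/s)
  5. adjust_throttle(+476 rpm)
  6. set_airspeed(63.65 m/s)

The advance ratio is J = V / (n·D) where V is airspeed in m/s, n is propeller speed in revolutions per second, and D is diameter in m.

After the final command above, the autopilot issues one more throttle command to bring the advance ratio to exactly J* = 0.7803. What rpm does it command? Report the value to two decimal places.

set_propeller: D = 3.479 m, P = 1.934 m (p = P/D = 0.555907); state ← (V=0, rpm=0)
set_airspeed(70.39): V ← 70.39 m/s
throttle_to(8961): rpm ← 8961
set_airspeed(35.23): V ← 35.23 m/s
adjust_throttle(+476): rpm ← 8961 +476 = 9437
set_airspeed(63.65): V ← 63.65 m/s
final state: V = 63.65 m/s, rpm = 9437 → n = rpm/60 = 157.283333 rev/s
target J* = 0.7803; solve J* = V/(n·D) for n: n = V/(J*·D) = 63.65/(0.7803 × 3.479) = 23.446735 rev/s
rpm = 60·n = 1406.804091

rpm = 1406.80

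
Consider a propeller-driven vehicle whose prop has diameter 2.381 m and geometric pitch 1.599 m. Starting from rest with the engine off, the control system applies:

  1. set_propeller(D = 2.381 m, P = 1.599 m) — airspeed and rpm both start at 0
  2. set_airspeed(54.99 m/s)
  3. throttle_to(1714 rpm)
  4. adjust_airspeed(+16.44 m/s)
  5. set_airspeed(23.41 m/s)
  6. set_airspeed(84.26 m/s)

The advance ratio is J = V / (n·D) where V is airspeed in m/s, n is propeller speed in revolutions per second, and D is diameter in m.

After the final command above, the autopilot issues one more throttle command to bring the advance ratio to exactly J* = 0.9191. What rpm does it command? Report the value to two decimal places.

set_propeller: D = 2.381 m, P = 1.599 m (p = P/D = 0.671567); state ← (V=0, rpm=0)
set_airspeed(54.99): V ← 54.99 m/s
throttle_to(1714): rpm ← 1714
adjust_airspeed(+16.44): V ← 54.99 +16.44 = 71.43 m/s
set_airspeed(23.41): V ← 23.41 m/s
set_airspeed(84.26): V ← 84.26 m/s
final state: V = 84.26 m/s, rpm = 1714 → n = rpm/60 = 28.566667 rev/s
target J* = 0.9191; solve J* = V/(n·D) for n: n = V/(J*·D) = 84.26/(0.9191 × 2.381) = 38.503419 rev/s
rpm = 60·n = 2310.205129

rpm = 2310.21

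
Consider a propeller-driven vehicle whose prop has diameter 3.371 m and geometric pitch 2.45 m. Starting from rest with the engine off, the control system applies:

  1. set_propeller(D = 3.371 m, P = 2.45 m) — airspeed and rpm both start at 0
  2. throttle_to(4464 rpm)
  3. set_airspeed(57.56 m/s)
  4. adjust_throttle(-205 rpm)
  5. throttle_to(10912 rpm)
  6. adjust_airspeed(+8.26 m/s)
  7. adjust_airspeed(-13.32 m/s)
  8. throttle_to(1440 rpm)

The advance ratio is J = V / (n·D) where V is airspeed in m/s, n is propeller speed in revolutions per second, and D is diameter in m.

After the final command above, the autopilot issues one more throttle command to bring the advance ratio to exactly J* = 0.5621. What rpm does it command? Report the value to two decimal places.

set_propeller: D = 3.371 m, P = 2.45 m (p = P/D = 0.726787); state ← (V=0, rpm=0)
throttle_to(4464): rpm ← 4464
set_airspeed(57.56): V ← 57.56 m/s
adjust_throttle(-205): rpm ← 4464 -205 = 4259
throttle_to(10912): rpm ← 10912
adjust_airspeed(+8.26): V ← 57.56 +8.26 = 65.82 m/s
adjust_airspeed(-13.32): V ← 65.82 -13.32 = 52.5 m/s
throttle_to(1440): rpm ← 1440
final state: V = 52.5 m/s, rpm = 1440 → n = rpm/60 = 24.000000 rev/s
target J* = 0.5621; solve J* = V/(n·D) for n: n = V/(J*·D) = 52.5/(0.5621 × 3.371) = 27.706838 rev/s
rpm = 60·n = 1662.410281

rpm = 1662.41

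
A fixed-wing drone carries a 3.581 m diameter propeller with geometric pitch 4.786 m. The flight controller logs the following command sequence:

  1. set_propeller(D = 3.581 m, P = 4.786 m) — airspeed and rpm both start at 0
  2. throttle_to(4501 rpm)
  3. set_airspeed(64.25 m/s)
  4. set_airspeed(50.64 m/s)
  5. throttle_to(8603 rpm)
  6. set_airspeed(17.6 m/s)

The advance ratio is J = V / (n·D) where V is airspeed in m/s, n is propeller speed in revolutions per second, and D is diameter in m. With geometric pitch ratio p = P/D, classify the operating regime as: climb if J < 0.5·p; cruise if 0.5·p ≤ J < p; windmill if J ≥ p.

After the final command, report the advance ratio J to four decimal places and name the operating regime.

J = 0.0343, regime = climb

set_propeller: D = 3.581 m, P = 4.786 m (p = P/D = 1.336498); state ← (V=0, rpm=0)
throttle_to(4501): rpm ← 4501
set_airspeed(64.25): V ← 64.25 m/s
set_airspeed(50.64): V ← 50.64 m/s
throttle_to(8603): rpm ← 8603
set_airspeed(17.6): V ← 17.6 m/s
final state: V = 17.6 m/s, rpm = 8603 → n = rpm/60 = 143.383333 rev/s
J = V / (n·D) = 17.6 / (143.383333 × 3.581) = 0.034278
regime bands: climb J<0.6682 | cruise [0.6682, 1.3365) | windmill J≥1.3365
J = 0.0343 → climb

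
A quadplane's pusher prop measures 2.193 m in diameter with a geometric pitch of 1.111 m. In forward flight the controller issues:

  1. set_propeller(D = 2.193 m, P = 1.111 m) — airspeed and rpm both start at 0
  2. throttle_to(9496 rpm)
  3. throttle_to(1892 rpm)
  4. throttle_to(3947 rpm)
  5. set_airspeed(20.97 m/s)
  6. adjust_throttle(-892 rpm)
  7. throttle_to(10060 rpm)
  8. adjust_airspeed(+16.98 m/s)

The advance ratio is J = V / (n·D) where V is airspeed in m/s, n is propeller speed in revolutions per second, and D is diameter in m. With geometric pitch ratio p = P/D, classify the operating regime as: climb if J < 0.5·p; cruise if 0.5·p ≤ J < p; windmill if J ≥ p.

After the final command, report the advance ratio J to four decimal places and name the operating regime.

J = 0.1032, regime = climb

set_propeller: D = 2.193 m, P = 1.111 m (p = P/D = 0.506612); state ← (V=0, rpm=0)
throttle_to(9496): rpm ← 9496
throttle_to(1892): rpm ← 1892
throttle_to(3947): rpm ← 3947
set_airspeed(20.97): V ← 20.97 m/s
adjust_throttle(-892): rpm ← 3947 -892 = 3055
throttle_to(10060): rpm ← 10060
adjust_airspeed(+16.98): V ← 20.97 +16.98 = 37.95 m/s
final state: V = 37.95 m/s, rpm = 10060 → n = rpm/60 = 167.666667 rev/s
J = V / (n·D) = 37.95 / (167.666667 × 2.193) = 0.103211
regime bands: climb J<0.2533 | cruise [0.2533, 0.5066) | windmill J≥0.5066
J = 0.1032 → climb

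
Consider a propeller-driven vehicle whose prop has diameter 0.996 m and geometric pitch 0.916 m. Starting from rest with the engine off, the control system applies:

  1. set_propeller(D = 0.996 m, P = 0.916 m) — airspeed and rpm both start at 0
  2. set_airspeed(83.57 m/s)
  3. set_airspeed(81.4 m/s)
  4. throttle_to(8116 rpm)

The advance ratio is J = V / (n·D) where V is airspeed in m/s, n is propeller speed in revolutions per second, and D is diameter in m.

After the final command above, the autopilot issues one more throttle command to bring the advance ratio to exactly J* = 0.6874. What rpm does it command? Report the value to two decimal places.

rpm = 7133.57

set_propeller: D = 0.996 m, P = 0.916 m (p = P/D = 0.919679); state ← (V=0, rpm=0)
set_airspeed(83.57): V ← 83.57 m/s
set_airspeed(81.4): V ← 81.4 m/s
throttle_to(8116): rpm ← 8116
final state: V = 81.4 m/s, rpm = 8116 → n = rpm/60 = 135.266667 rev/s
target J* = 0.6874; solve J* = V/(n·D) for n: n = V/(J*·D) = 81.4/(0.6874 × 0.996) = 118.892796 rev/s
rpm = 60·n = 7133.567730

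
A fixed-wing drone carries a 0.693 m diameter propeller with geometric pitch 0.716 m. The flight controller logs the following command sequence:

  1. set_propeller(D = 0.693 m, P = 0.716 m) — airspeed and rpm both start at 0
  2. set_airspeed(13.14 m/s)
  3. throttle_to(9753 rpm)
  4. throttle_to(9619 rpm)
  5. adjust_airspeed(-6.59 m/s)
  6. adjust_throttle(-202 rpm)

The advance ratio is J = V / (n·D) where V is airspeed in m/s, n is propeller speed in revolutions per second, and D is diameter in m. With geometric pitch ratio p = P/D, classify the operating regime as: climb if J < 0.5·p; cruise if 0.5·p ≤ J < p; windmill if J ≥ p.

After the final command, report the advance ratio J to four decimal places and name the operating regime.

J = 0.0602, regime = climb

set_propeller: D = 0.693 m, P = 0.716 m (p = P/D = 1.033189); state ← (V=0, rpm=0)
set_airspeed(13.14): V ← 13.14 m/s
throttle_to(9753): rpm ← 9753
throttle_to(9619): rpm ← 9619
adjust_airspeed(-6.59): V ← 13.14 -6.59 = 6.55 m/s
adjust_throttle(-202): rpm ← 9619 -202 = 9417
final state: V = 6.55 m/s, rpm = 9417 → n = rpm/60 = 156.950000 rev/s
J = V / (n·D) = 6.55 / (156.950000 × 0.693) = 0.060221
regime bands: climb J<0.5166 | cruise [0.5166, 1.0332) | windmill J≥1.0332
J = 0.0602 → climb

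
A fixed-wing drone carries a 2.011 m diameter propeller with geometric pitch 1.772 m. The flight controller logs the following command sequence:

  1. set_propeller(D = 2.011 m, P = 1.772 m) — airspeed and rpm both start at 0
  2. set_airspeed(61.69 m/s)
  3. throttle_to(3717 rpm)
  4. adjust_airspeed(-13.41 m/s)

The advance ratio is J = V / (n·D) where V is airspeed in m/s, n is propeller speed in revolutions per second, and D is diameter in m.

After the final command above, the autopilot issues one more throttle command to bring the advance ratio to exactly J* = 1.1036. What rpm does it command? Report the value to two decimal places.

rpm = 1305.25

set_propeller: D = 2.011 m, P = 1.772 m (p = P/D = 0.881154); state ← (V=0, rpm=0)
set_airspeed(61.69): V ← 61.69 m/s
throttle_to(3717): rpm ← 3717
adjust_airspeed(-13.41): V ← 61.69 -13.41 = 48.28 m/s
final state: V = 48.28 m/s, rpm = 3717 → n = rpm/60 = 61.950000 rev/s
target J* = 1.1036; solve J* = V/(n·D) for n: n = V/(J*·D) = 48.28/(1.1036 × 2.011) = 21.754219 rev/s
rpm = 60·n = 1305.253148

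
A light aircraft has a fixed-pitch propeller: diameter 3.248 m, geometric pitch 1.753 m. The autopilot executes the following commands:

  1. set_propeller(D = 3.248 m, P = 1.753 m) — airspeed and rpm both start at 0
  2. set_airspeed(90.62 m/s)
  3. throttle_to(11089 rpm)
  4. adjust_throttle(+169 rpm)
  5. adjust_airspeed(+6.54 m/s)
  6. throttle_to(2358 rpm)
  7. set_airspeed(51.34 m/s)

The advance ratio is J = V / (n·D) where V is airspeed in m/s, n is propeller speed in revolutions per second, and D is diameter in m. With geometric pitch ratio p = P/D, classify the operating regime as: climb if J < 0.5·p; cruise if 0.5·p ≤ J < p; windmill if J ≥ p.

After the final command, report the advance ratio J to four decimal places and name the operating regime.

J = 0.4022, regime = cruise

set_propeller: D = 3.248 m, P = 1.753 m (p = P/D = 0.539717); state ← (V=0, rpm=0)
set_airspeed(90.62): V ← 90.62 m/s
throttle_to(11089): rpm ← 11089
adjust_throttle(+169): rpm ← 11089 +169 = 11258
adjust_airspeed(+6.54): V ← 90.62 +6.54 = 97.16 m/s
throttle_to(2358): rpm ← 2358
set_airspeed(51.34): V ← 51.34 m/s
final state: V = 51.34 m/s, rpm = 2358 → n = rpm/60 = 39.300000 rev/s
J = V / (n·D) = 51.34 / (39.300000 × 3.248) = 0.402205
regime bands: climb J<0.2699 | cruise [0.2699, 0.5397) | windmill J≥0.5397
J = 0.4022 → cruise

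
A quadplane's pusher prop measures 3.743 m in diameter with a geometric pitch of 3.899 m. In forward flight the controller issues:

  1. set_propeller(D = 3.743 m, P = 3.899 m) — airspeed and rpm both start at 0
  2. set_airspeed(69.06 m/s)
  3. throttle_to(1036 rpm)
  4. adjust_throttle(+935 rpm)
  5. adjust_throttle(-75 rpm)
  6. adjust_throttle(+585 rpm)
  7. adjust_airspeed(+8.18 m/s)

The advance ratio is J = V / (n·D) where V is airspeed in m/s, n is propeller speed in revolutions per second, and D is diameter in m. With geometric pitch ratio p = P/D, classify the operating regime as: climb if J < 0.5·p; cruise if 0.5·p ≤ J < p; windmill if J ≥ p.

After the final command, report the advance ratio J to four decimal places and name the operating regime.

set_propeller: D = 3.743 m, P = 3.899 m (p = P/D = 1.041678); state ← (V=0, rpm=0)
set_airspeed(69.06): V ← 69.06 m/s
throttle_to(1036): rpm ← 1036
adjust_throttle(+935): rpm ← 1036 +935 = 1971
adjust_throttle(-75): rpm ← 1971 -75 = 1896
adjust_throttle(+585): rpm ← 1896 +585 = 2481
adjust_airspeed(+8.18): V ← 69.06 +8.18 = 77.24 m/s
final state: V = 77.24 m/s, rpm = 2481 → n = rpm/60 = 41.350000 rev/s
J = V / (n·D) = 77.24 / (41.350000 × 3.743) = 0.499053
regime bands: climb J<0.5208 | cruise [0.5208, 1.0417) | windmill J≥1.0417
J = 0.4991 → climb

J = 0.4991, regime = climb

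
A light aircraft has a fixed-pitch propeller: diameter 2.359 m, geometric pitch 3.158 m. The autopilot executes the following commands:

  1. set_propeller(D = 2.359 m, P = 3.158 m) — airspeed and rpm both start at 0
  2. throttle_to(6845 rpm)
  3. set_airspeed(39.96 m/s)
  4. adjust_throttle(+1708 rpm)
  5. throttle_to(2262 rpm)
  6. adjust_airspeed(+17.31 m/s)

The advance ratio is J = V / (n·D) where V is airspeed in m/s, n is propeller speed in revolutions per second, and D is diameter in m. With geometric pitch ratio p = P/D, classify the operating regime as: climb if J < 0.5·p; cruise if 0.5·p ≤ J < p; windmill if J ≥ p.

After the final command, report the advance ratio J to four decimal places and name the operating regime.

J = 0.6440, regime = climb

set_propeller: D = 2.359 m, P = 3.158 m (p = P/D = 1.338703); state ← (V=0, rpm=0)
throttle_to(6845): rpm ← 6845
set_airspeed(39.96): V ← 39.96 m/s
adjust_throttle(+1708): rpm ← 6845 +1708 = 8553
throttle_to(2262): rpm ← 2262
adjust_airspeed(+17.31): V ← 39.96 +17.31 = 57.27 m/s
final state: V = 57.27 m/s, rpm = 2262 → n = rpm/60 = 37.700000 rev/s
J = V / (n·D) = 57.27 / (37.700000 × 2.359) = 0.643959
regime bands: climb J<0.6694 | cruise [0.6694, 1.3387) | windmill J≥1.3387
J = 0.6440 → climb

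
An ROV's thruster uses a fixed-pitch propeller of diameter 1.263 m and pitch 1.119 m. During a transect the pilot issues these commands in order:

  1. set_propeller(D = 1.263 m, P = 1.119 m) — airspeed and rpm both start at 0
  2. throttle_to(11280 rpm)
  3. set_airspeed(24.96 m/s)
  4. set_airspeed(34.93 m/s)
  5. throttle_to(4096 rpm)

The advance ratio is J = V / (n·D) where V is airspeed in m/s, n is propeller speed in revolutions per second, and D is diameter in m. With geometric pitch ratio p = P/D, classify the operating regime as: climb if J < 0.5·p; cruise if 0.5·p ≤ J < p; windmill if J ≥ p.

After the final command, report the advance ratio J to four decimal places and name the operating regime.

J = 0.4051, regime = climb

set_propeller: D = 1.263 m, P = 1.119 m (p = P/D = 0.885986); state ← (V=0, rpm=0)
throttle_to(11280): rpm ← 11280
set_airspeed(24.96): V ← 24.96 m/s
set_airspeed(34.93): V ← 34.93 m/s
throttle_to(4096): rpm ← 4096
final state: V = 34.93 m/s, rpm = 4096 → n = rpm/60 = 68.266667 rev/s
J = V / (n·D) = 34.93 / (68.266667 × 1.263) = 0.405123
regime bands: climb J<0.4430 | cruise [0.4430, 0.8860) | windmill J≥0.8860
J = 0.4051 → climb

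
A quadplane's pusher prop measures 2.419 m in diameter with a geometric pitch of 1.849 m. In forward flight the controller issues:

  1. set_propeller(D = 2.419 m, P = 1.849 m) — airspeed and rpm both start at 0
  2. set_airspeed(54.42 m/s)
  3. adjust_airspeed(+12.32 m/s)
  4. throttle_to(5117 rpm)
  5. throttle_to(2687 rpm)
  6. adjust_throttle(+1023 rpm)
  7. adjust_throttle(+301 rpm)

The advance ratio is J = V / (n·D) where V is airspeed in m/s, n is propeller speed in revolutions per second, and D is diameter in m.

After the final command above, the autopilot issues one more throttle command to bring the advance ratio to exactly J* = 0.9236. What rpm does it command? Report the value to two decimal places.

rpm = 1792.33

set_propeller: D = 2.419 m, P = 1.849 m (p = P/D = 0.764365); state ← (V=0, rpm=0)
set_airspeed(54.42): V ← 54.42 m/s
adjust_airspeed(+12.32): V ← 54.42 +12.32 = 66.74 m/s
throttle_to(5117): rpm ← 5117
throttle_to(2687): rpm ← 2687
adjust_throttle(+1023): rpm ← 2687 +1023 = 3710
adjust_throttle(+301): rpm ← 3710 +301 = 4011
final state: V = 66.74 m/s, rpm = 4011 → n = rpm/60 = 66.850000 rev/s
target J* = 0.9236; solve J* = V/(n·D) for n: n = V/(J*·D) = 66.74/(0.9236 × 2.419) = 29.872145 rev/s
rpm = 60·n = 1792.328704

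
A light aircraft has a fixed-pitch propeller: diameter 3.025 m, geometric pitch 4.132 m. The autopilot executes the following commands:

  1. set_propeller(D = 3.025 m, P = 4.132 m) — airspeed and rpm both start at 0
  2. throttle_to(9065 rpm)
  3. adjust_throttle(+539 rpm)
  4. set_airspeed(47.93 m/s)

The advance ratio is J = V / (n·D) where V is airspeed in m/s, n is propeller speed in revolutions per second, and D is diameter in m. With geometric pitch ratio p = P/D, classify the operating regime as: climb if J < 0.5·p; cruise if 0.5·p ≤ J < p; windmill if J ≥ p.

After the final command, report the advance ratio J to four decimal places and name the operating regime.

J = 0.0990, regime = climb

set_propeller: D = 3.025 m, P = 4.132 m (p = P/D = 1.365950); state ← (V=0, rpm=0)
throttle_to(9065): rpm ← 9065
adjust_throttle(+539): rpm ← 9065 +539 = 9604
set_airspeed(47.93): V ← 47.93 m/s
final state: V = 47.93 m/s, rpm = 9604 → n = rpm/60 = 160.066667 rev/s
J = V / (n·D) = 47.93 / (160.066667 × 3.025) = 0.098988
regime bands: climb J<0.6830 | cruise [0.6830, 1.3660) | windmill J≥1.3660
J = 0.0990 → climb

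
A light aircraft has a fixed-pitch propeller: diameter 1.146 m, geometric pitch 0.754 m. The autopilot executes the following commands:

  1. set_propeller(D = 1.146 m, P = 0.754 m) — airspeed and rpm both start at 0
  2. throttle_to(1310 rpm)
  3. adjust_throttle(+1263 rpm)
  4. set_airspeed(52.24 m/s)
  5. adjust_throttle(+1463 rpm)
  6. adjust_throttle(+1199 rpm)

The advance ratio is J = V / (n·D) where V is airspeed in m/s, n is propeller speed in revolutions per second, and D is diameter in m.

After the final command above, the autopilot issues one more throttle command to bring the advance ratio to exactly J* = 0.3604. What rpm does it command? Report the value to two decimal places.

rpm = 7589.01

set_propeller: D = 1.146 m, P = 0.754 m (p = P/D = 0.657941); state ← (V=0, rpm=0)
throttle_to(1310): rpm ← 1310
adjust_throttle(+1263): rpm ← 1310 +1263 = 2573
set_airspeed(52.24): V ← 52.24 m/s
adjust_throttle(+1463): rpm ← 2573 +1463 = 4036
adjust_throttle(+1199): rpm ← 4036 +1199 = 5235
final state: V = 52.24 m/s, rpm = 5235 → n = rpm/60 = 87.250000 rev/s
target J* = 0.3604; solve J* = V/(n·D) for n: n = V/(J*·D) = 52.24/(0.3604 × 1.146) = 126.483469 rev/s
rpm = 60·n = 7589.008141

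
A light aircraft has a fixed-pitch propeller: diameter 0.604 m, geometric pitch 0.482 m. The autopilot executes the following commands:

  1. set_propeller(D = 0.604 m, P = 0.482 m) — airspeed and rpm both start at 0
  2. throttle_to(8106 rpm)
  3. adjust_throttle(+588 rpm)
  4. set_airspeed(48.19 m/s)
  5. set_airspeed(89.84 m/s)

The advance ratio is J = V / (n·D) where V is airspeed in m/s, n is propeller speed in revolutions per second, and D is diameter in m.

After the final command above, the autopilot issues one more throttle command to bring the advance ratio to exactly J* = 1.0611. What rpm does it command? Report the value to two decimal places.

rpm = 8410.61

set_propeller: D = 0.604 m, P = 0.482 m (p = P/D = 0.798013); state ← (V=0, rpm=0)
throttle_to(8106): rpm ← 8106
adjust_throttle(+588): rpm ← 8106 +588 = 8694
set_airspeed(48.19): V ← 48.19 m/s
set_airspeed(89.84): V ← 89.84 m/s
final state: V = 89.84 m/s, rpm = 8694 → n = rpm/60 = 144.900000 rev/s
target J* = 1.0611; solve J* = V/(n·D) for n: n = V/(J*·D) = 89.84/(1.0611 × 0.604) = 140.176913 rev/s
rpm = 60·n = 8410.614750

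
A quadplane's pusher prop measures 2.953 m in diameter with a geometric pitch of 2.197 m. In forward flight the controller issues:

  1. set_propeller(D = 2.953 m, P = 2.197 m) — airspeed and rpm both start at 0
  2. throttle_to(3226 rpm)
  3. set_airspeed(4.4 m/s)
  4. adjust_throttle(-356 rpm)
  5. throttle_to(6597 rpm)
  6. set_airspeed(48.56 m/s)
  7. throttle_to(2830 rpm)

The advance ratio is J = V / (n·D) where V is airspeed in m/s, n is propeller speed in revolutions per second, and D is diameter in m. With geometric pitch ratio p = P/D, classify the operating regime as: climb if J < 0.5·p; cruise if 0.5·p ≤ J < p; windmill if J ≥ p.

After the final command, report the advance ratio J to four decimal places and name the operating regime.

J = 0.3486, regime = climb

set_propeller: D = 2.953 m, P = 2.197 m (p = P/D = 0.743989); state ← (V=0, rpm=0)
throttle_to(3226): rpm ← 3226
set_airspeed(4.4): V ← 4.4 m/s
adjust_throttle(-356): rpm ← 3226 -356 = 2870
throttle_to(6597): rpm ← 6597
set_airspeed(48.56): V ← 48.56 m/s
throttle_to(2830): rpm ← 2830
final state: V = 48.56 m/s, rpm = 2830 → n = rpm/60 = 47.166667 rev/s
J = V / (n·D) = 48.56 / (47.166667 × 2.953) = 0.348642
regime bands: climb J<0.3720 | cruise [0.3720, 0.7440) | windmill J≥0.7440
J = 0.3486 → climb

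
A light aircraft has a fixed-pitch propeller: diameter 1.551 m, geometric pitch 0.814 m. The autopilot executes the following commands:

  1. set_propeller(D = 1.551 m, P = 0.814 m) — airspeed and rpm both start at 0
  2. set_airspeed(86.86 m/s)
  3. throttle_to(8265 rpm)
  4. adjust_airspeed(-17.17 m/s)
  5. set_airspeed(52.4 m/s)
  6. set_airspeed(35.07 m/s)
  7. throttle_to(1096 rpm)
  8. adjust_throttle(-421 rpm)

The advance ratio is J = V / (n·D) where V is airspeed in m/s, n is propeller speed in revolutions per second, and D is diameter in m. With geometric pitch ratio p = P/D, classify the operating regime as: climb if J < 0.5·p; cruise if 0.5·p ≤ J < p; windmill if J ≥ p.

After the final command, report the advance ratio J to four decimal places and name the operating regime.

J = 2.0099, regime = windmill

set_propeller: D = 1.551 m, P = 0.814 m (p = P/D = 0.524823); state ← (V=0, rpm=0)
set_airspeed(86.86): V ← 86.86 m/s
throttle_to(8265): rpm ← 8265
adjust_airspeed(-17.17): V ← 86.86 -17.17 = 69.69 m/s
set_airspeed(52.4): V ← 52.4 m/s
set_airspeed(35.07): V ← 35.07 m/s
throttle_to(1096): rpm ← 1096
adjust_throttle(-421): rpm ← 1096 -421 = 675
final state: V = 35.07 m/s, rpm = 675 → n = rpm/60 = 11.250000 rev/s
J = V / (n·D) = 35.07 / (11.250000 × 1.551) = 2.009886
regime bands: climb J<0.2624 | cruise [0.2624, 0.5248) | windmill J≥0.5248
J = 2.0099 → windmill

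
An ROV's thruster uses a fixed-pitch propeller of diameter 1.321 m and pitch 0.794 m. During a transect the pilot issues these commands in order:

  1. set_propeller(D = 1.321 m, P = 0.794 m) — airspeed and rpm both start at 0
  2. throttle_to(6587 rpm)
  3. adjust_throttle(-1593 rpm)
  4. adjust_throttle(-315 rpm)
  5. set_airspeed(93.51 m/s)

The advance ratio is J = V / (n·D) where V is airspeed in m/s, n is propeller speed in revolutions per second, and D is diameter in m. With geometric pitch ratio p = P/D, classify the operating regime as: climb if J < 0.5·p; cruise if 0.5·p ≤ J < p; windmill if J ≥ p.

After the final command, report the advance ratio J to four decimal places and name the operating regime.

J = 0.9077, regime = windmill

set_propeller: D = 1.321 m, P = 0.794 m (p = P/D = 0.601060); state ← (V=0, rpm=0)
throttle_to(6587): rpm ← 6587
adjust_throttle(-1593): rpm ← 6587 -1593 = 4994
adjust_throttle(-315): rpm ← 4994 -315 = 4679
set_airspeed(93.51): V ← 93.51 m/s
final state: V = 93.51 m/s, rpm = 4679 → n = rpm/60 = 77.983333 rev/s
J = V / (n·D) = 93.51 / (77.983333 × 1.321) = 0.907723
regime bands: climb J<0.3005 | cruise [0.3005, 0.6011) | windmill J≥0.6011
J = 0.9077 → windmill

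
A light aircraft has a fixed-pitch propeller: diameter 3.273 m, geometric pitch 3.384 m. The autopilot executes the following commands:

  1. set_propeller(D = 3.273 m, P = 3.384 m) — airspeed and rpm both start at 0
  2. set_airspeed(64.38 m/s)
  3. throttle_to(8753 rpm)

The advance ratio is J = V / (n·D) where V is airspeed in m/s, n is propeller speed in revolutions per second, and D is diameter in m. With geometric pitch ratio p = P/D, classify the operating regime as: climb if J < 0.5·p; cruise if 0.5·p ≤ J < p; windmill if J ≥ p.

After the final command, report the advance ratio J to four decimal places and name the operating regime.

set_propeller: D = 3.273 m, P = 3.384 m (p = P/D = 1.033914); state ← (V=0, rpm=0)
set_airspeed(64.38): V ← 64.38 m/s
throttle_to(8753): rpm ← 8753
final state: V = 64.38 m/s, rpm = 8753 → n = rpm/60 = 145.883333 rev/s
J = V / (n·D) = 64.38 / (145.883333 × 3.273) = 0.134834
regime bands: climb J<0.5170 | cruise [0.5170, 1.0339) | windmill J≥1.0339
J = 0.1348 → climb

J = 0.1348, regime = climb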